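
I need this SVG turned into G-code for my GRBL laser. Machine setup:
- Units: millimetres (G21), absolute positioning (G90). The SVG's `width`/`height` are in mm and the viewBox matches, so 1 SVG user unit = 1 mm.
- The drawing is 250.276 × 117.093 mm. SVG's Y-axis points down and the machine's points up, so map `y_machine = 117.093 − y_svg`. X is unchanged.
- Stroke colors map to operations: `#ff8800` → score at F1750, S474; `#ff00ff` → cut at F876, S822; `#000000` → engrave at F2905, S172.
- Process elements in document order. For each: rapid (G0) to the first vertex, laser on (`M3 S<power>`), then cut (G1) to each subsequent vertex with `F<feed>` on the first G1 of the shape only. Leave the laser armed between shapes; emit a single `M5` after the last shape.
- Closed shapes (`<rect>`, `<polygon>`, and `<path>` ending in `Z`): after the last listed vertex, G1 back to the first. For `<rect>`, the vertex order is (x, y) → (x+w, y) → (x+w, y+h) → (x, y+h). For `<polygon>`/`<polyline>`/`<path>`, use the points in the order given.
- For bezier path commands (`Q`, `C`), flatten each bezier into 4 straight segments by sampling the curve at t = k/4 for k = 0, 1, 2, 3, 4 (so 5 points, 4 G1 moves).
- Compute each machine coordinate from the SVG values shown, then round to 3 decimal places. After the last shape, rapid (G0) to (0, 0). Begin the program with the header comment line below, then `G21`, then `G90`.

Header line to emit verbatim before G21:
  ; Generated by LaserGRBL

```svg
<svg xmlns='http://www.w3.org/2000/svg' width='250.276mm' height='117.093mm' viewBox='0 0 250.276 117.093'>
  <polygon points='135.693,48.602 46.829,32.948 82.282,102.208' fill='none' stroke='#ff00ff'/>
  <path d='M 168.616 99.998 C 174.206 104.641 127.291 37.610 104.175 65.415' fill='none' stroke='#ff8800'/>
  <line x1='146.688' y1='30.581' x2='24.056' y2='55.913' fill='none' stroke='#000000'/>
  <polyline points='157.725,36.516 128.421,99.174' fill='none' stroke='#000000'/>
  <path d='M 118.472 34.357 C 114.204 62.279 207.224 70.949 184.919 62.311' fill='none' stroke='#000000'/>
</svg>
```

1 u = 1 mm; y_m = 117.093 − y.

[1] `<polygon>` closed polygon, #ff00ff→cut S822 F876: (135.693,68.491) → (46.829,84.145) → (82.282,14.885) → (135.693,68.491) (closed)

[2] `<path>` cubic bezier, #ff8800→score S474 F1750: (168.616,17.095) → (164.156,24.450) → (147.160,43.072) → (124.782,57.352) → (104.175,51.678)

[3] `<line>` line segment, #000000→engrave S172 F2905: (146.688,86.512) → (24.056,61.180)

[4] `<polyline>` line segment, #000000→engrave S172 F2905: (157.725,80.577) → (128.421,17.919)

[5] `<path>` cubic bezier, #000000→engrave S172 F2905: (118.472,82.736) → (130.190,65.374) → (158.459,55.049) → (183.346,51.579) → (184.919,54.782)

; Generated by LaserGRBL
G21
G90
G0 X135.693 Y68.491
M3 S822
G1 X46.829 Y84.145 F876
G1 X82.282 Y14.885
G1 X135.693 Y68.491
G0 X168.616 Y17.095
M3 S474
G1 X164.156 Y24.450 F1750
G1 X147.160 Y43.072
G1 X124.782 Y57.352
G1 X104.175 Y51.678
G0 X146.688 Y86.512
M3 S172
G1 X24.056 Y61.180 F2905
G0 X157.725 Y80.577
M3 S172
G1 X128.421 Y17.919 F2905
G0 X118.472 Y82.736
M3 S172
G1 X130.190 Y65.374 F2905
G1 X158.459 Y55.049
G1 X183.346 Y51.579
G1 X184.919 Y54.782
M5
G0 X0.000 Y0.000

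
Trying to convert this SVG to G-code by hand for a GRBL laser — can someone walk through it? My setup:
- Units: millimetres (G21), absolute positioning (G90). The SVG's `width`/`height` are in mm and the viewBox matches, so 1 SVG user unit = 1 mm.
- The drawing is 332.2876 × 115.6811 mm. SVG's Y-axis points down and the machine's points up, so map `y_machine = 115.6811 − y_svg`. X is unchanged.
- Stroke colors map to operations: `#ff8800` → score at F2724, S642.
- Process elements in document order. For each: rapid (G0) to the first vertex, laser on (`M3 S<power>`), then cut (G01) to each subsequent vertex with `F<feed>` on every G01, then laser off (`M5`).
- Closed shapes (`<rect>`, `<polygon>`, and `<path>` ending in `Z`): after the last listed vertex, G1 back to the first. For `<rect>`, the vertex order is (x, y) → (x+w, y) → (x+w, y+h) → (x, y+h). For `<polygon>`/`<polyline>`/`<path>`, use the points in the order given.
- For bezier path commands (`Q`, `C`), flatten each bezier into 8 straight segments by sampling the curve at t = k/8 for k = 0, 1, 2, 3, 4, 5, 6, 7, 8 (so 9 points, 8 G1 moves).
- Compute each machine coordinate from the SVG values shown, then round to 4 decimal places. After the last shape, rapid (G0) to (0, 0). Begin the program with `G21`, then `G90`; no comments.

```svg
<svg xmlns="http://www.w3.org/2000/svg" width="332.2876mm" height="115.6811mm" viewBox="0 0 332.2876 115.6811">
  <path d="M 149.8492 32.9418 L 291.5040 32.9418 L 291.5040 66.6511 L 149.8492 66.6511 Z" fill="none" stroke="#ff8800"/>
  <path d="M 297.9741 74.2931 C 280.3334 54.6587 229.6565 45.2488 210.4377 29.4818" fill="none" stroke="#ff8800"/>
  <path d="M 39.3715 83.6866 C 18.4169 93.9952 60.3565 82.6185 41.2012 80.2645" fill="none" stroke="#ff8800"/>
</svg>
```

G21
G90
G0 X149.8492 Y82.7393
M3 S642
G01 X291.5040 Y82.7393 F2724
G01 X291.5040 Y49.0300 F2724
G01 X149.8492 Y49.0300 F2724
G01 X149.8492 Y82.7393 F2724
M5
G0 X297.9741 Y41.3880
M3 S642
G01 X289.9362 Y48.3040 F2724
G01 X279.5570 Y54.4558 F2724
G01 X267.5922 Y60.0377 F2724
G01 X254.7977 Y65.2439 F2724
G01 X241.9292 Y70.2689 F2724
G01 X229.7425 Y75.3069 F2724
G01 X218.9934 Y80.5523 F2724
G01 X210.4377 Y86.1993 F2724
M5
G0 X39.3715 Y31.9945
M3 S642
G01 X34.2195 Y29.0853 F2724
G01 X33.5109 Y27.8492 F2724
G01 X35.7926 Y27.9264 F2724
G01 X39.6116 Y28.9571 F2724
G01 X43.5150 Y30.5813 F2724
G01 X46.0497 Y32.4392 F2724
G01 X45.7628 Y34.1709 F2724
G01 X41.2012 Y35.4166 F2724
M5
G0 X0.0000 Y0.0000

1 u = 1 mm; y_m = 115.6811 − y.

[1] `<path>` rectangle, #ff8800→score S642 F2724: (149.8492,82.7393) → (291.5040,82.7393) → (291.5040,49.0300) → (149.8492,49.0300) → (149.8492,82.7393) (closed)

[2] `<path>` cubic bezier, #ff8800→score S642 F2724: (297.9741,41.3880) → (289.9362,48.3040) → (279.5570,54.4558) → (267.5922,60.0377) → (254.7977,65.2439) → (241.9292,70.2689) → (229.7425,75.3069) → (218.9934,80.5523) → (210.4377,86.1993)

[3] `<path>` cubic bezier, #ff8800→score S642 F2724: (39.3715,31.9945) → (34.2195,29.0853) → (33.5109,27.8492) → (35.7926,27.9264) → (39.6116,28.9571) → (43.5150,30.5813) → (46.0497,32.4392) → (45.7628,34.1709) → (41.2012,35.4166)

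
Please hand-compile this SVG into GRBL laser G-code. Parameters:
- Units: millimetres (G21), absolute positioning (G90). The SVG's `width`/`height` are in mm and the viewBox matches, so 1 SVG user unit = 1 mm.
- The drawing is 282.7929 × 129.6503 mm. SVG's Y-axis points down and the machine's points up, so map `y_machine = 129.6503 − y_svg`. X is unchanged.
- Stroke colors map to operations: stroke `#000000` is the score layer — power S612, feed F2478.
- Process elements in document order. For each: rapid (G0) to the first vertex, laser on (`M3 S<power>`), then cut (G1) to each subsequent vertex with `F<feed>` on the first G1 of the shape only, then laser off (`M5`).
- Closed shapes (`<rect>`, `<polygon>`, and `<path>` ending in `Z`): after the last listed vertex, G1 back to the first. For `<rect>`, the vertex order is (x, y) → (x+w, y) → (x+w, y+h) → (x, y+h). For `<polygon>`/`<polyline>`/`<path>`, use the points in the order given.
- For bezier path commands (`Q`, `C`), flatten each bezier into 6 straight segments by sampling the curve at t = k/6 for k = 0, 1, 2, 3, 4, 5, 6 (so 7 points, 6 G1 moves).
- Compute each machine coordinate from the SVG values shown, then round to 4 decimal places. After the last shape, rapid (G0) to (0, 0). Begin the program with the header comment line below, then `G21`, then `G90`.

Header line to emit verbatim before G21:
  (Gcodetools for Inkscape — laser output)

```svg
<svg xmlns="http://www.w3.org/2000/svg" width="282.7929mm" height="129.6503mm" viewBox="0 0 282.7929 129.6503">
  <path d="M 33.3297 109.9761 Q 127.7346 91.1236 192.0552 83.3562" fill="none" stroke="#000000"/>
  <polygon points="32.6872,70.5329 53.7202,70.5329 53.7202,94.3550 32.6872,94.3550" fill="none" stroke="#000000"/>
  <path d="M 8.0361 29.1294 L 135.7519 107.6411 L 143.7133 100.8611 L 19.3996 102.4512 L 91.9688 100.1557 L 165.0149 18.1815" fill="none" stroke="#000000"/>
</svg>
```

viewBox `0 0 282.7929 129.6503` with mm width/height → 1 unit = 1 mm. Flip: y_m = 129.6503 − y_svg.

**Shape 1** — `<path>` quadratic bezier, stroke `#000000` → score (S612, F2478). Control points (SVG): P0=(33.3297,109.9761), P1=(127.7346,91.1236), P2=(192.0552,83.3562); sampled at t=k/6. Machine vertices: (33.3297,19.6742) → (63.9623,25.6504) → (92.9236,31.0109) → (120.2135,35.7554) → (145.8321,39.8842) → (169.7793,43.3970) → (192.0552,46.2941). Open path.

**Shape 2** — `<polygon>` rectangle, stroke `#000000` → score (S612, F2478). Machine vertices: (32.6872,59.1174) → (53.7202,59.1174) → (53.7202,35.2953) → (32.6872,35.2953) → (32.6872,59.1174). Closed: final G1 returns to the first vertex.

**Shape 3** — `<path>` open polyline, stroke `#000000` → score (S612, F2478). Machine vertices: (8.0361,100.5209) → (135.7519,22.0092) → (143.7133,28.7892) → (19.3996,27.1991) → (91.9688,29.4946) → (165.0149,111.4688). Open path.

(Gcodetools for Inkscape — laser output)
G21
G90
G0 X33.3297 Y19.6742
M3 S612
G1 X63.9623 Y25.6504 F2478
G1 X92.9236 Y31.0109
G1 X120.2135 Y35.7554
G1 X145.8321 Y39.8842
G1 X169.7793 Y43.3970
G1 X192.0552 Y46.2941
M5
G0 X32.6872 Y59.1174
M3 S612
G1 X53.7202 Y59.1174 F2478
G1 X53.7202 Y35.2953
G1 X32.6872 Y35.2953
G1 X32.6872 Y59.1174
M5
G0 X8.0361 Y100.5209
M3 S612
G1 X135.7519 Y22.0092 F2478
G1 X143.7133 Y28.7892
G1 X19.3996 Y27.1991
G1 X91.9688 Y29.4946
G1 X165.0149 Y111.4688
M5
G0 X0.0000 Y0.0000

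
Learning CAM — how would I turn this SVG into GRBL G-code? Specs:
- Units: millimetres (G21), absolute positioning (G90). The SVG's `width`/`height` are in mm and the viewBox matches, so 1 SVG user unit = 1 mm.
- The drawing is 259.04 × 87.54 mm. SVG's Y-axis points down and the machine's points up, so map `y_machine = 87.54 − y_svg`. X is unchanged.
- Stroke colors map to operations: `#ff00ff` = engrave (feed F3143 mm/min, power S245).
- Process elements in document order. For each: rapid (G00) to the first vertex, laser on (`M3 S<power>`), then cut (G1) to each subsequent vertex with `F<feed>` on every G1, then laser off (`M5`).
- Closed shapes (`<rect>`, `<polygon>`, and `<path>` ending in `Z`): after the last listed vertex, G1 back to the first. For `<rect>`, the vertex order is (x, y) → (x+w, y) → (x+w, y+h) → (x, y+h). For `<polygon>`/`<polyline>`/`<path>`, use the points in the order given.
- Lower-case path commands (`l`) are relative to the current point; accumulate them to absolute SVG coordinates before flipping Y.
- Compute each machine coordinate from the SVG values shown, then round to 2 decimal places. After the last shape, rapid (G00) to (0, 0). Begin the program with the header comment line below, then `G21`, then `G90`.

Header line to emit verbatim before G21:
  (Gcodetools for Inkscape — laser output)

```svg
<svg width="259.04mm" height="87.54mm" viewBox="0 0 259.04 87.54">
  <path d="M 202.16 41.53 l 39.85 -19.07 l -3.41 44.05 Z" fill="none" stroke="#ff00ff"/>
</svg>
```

1 u = 1 mm; y_m = 87.54 − y.

[1] `<path>` regular polygon, #ff00ff→engrave S245 F3143: (202.16,46.01) → (242.01,65.08) → (238.60,21.03) → (202.16,46.01) (closed)

(Gcodetools for Inkscape — laser output)
G21
G90
G00 X202.16 Y46.01
M3 S245
G1 X242.01 Y65.08 F3143
G1 X238.60 Y21.03 F3143
G1 X202.16 Y46.01 F3143
M5
G00 X0.00 Y0.00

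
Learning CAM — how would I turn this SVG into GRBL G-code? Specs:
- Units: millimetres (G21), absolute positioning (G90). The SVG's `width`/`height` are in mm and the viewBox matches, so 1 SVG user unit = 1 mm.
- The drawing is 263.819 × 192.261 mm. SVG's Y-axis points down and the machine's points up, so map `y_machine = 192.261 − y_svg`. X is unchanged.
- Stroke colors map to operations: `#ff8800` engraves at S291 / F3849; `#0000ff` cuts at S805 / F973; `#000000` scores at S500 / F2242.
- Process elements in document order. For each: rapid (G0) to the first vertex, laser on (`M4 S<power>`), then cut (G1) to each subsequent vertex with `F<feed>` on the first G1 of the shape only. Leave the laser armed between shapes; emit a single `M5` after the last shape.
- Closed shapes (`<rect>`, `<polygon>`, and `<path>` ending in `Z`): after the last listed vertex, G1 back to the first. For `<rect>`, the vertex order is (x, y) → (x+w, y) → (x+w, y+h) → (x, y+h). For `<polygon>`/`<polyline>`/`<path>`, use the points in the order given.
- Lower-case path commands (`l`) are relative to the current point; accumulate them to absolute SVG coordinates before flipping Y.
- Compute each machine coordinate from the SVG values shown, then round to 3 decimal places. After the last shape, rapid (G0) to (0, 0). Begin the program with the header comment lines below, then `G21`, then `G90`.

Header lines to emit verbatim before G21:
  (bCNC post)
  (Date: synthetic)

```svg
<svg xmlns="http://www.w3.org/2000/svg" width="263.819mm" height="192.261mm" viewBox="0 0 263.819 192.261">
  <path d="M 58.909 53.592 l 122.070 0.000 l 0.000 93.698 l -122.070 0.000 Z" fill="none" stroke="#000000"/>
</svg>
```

(bCNC post)
(Date: synthetic)
G21
G90
G0 X58.909 Y138.669
M4 S500
G1 X180.979 Y138.669 F2242
G1 X180.979 Y44.971
G1 X58.909 Y44.971
G1 X58.909 Y138.669
M5
G0 X0.000 Y0.000

viewBox `0 0 263.819 192.261` with mm width/height → 1 unit = 1 mm. Flip: y_m = 192.261 − y_svg.

**Shape 1** — `<path>` rectangle, stroke `#000000` → score (S500, F2242). Machine vertices: (58.909,138.669) → (180.979,138.669) → (180.979,44.971) → (58.909,44.971) → (58.909,138.669). Closed: final G1 returns to the first vertex.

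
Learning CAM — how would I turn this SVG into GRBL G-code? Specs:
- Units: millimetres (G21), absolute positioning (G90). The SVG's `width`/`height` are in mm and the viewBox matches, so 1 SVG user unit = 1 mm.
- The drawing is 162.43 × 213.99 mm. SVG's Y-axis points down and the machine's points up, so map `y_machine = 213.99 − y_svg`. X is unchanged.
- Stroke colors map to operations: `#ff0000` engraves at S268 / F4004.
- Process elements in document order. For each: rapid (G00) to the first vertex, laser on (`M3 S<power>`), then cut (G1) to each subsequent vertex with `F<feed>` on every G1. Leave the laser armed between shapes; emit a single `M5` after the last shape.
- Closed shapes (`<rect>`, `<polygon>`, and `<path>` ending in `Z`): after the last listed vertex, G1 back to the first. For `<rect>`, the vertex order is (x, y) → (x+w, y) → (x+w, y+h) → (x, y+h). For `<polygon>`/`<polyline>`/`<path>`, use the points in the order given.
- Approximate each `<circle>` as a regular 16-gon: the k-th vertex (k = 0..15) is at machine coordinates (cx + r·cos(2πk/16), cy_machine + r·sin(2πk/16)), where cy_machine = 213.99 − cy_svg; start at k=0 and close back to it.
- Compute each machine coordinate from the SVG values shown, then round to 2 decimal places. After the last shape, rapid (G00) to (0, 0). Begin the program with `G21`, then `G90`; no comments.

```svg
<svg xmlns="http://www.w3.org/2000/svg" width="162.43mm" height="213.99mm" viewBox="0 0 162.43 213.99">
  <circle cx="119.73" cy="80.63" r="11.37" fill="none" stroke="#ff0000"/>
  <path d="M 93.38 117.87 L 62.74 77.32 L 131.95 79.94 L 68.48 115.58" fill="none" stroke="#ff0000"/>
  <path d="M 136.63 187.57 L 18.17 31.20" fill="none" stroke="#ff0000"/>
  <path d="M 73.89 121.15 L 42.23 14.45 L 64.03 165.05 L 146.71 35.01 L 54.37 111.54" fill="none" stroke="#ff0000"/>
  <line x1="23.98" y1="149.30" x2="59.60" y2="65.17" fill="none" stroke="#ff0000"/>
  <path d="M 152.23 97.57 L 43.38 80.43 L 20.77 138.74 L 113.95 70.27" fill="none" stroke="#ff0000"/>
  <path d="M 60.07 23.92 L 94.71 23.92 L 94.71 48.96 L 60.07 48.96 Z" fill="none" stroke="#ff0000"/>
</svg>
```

G21
G90
G00 X131.10 Y133.36
M3 S268
G1 X130.23 Y137.71 F4004
G1 X127.77 Y141.40 F4004
G1 X124.08 Y143.86 F4004
G1 X119.73 Y144.73 F4004
G1 X115.38 Y143.86 F4004
G1 X111.69 Y141.40 F4004
G1 X109.23 Y137.71 F4004
G1 X108.36 Y133.36 F4004
G1 X109.23 Y129.01 F4004
G1 X111.69 Y125.32 F4004
G1 X115.38 Y122.86 F4004
G1 X119.73 Y121.99 F4004
G1 X124.08 Y122.86 F4004
G1 X127.77 Y125.32 F4004
G1 X130.23 Y129.01 F4004
G1 X131.10 Y133.36 F4004
G00 X93.38 Y96.12
M3 S268
G1 X62.74 Y136.67 F4004
G1 X131.95 Y134.05 F4004
G1 X68.48 Y98.41 F4004
G00 X136.63 Y26.42
M3 S268
G1 X18.17 Y182.79 F4004
G00 X73.89 Y92.84
M3 S268
G1 X42.23 Y199.54 F4004
G1 X64.03 Y48.94 F4004
G1 X146.71 Y178.98 F4004
G1 X54.37 Y102.45 F4004
G00 X23.98 Y64.69
M3 S268
G1 X59.60 Y148.82 F4004
G00 X152.23 Y116.42
M3 S268
G1 X43.38 Y133.56 F4004
G1 X20.77 Y75.25 F4004
G1 X113.95 Y143.72 F4004
G00 X60.07 Y190.07
M3 S268
G1 X94.71 Y190.07 F4004
G1 X94.71 Y165.03 F4004
G1 X60.07 Y165.03 F4004
G1 X60.07 Y190.07 F4004
M5
G00 X0.00 Y0.00

1 u = 1 mm; y_m = 213.99 − y.

[1] `<circle>` circle, #ff0000→engrave S268 F4004: (131.10,133.36) → (130.23,137.71) → (127.77,141.40) → (124.08,143.86) → (119.73,144.73) → (115.38,143.86) → (111.69,141.40) → (109.23,137.71) → (108.36,133.36) → (109.23,129.01) → (111.69,125.32) → (115.38,122.86) → (119.73,121.99) → (124.08,122.86) → (127.77,125.32) → (130.23,129.01) → (131.10,133.36) (closed)

[2] `<path>` open polyline, #ff0000→engrave S268 F4004: (93.38,96.12) → (62.74,136.67) → (131.95,134.05) → (68.48,98.41)

[3] `<path>` line segment, #ff0000→engrave S268 F4004: (136.63,26.42) → (18.17,182.79)

[4] `<path>` open polyline, #ff0000→engrave S268 F4004: (73.89,92.84) → (42.23,199.54) → (64.03,48.94) → (146.71,178.98) → (54.37,102.45)

[5] `<line>` line segment, #ff0000→engrave S268 F4004: (23.98,64.69) → (59.60,148.82)

[6] `<path>` open polyline, #ff0000→engrave S268 F4004: (152.23,116.42) → (43.38,133.56) → (20.77,75.25) → (113.95,143.72)

[7] `<path>` rectangle, #ff0000→engrave S268 F4004: (60.07,190.07) → (94.71,190.07) → (94.71,165.03) → (60.07,165.03) → (60.07,190.07) (closed)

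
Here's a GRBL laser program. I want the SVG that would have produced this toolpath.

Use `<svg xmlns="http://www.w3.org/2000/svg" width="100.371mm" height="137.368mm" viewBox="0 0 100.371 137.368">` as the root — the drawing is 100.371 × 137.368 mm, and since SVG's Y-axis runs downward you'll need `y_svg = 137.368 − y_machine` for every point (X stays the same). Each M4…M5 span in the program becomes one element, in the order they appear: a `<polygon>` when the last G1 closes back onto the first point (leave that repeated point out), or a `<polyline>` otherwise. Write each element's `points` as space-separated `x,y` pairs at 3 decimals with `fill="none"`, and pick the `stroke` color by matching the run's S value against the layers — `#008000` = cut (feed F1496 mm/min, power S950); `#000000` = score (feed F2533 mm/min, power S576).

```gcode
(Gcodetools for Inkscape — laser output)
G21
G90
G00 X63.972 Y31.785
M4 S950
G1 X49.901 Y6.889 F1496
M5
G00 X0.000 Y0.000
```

y_svg = 137.368 − y_m. Every run uses S950, so all elements get stroke `#008000` (cut).

[1] open run; points: 63.972,105.583 49.901,130.479

<svg xmlns="http://www.w3.org/2000/svg" width="100.371mm" height="137.368mm" viewBox="0 0 100.371 137.368">
  <polyline points="63.972,105.583 49.901,130.479" fill="none" stroke="#008000"/>
</svg>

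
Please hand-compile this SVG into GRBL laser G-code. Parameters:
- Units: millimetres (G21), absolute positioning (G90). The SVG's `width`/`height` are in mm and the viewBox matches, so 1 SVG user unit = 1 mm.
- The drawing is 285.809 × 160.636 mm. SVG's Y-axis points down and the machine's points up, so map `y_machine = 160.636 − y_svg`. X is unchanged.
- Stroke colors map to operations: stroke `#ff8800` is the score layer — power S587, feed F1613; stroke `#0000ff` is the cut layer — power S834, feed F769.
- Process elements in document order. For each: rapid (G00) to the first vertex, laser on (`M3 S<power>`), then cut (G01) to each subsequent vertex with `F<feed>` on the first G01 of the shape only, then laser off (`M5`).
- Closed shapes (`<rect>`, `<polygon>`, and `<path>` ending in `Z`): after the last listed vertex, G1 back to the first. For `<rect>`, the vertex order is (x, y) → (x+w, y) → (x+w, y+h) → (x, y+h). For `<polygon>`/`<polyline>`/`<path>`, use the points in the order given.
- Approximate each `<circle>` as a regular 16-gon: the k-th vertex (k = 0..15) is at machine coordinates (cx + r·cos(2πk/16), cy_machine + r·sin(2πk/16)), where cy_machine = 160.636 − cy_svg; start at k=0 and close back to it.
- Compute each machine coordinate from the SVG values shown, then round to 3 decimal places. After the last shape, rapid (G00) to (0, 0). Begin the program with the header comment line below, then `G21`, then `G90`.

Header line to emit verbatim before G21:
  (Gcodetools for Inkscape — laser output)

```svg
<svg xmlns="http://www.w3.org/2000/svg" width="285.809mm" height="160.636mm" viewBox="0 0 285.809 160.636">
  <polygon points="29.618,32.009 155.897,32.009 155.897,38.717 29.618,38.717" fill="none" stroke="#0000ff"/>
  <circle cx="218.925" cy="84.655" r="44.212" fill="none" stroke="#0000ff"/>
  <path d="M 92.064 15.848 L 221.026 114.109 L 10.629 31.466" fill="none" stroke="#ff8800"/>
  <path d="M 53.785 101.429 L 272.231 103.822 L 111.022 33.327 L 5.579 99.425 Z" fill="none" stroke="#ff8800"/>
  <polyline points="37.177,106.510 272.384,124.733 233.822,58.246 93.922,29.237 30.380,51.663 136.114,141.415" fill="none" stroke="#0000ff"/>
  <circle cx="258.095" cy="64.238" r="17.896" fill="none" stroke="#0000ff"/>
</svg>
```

Since the viewBox matches the mm dimensions, user units are millimetres directly. The only transform is the Y-flip y_m = 160.636 − y_svg.

Shape 1 is a rectangle drawn with `<polygon>`. Its stroke #0000ff means cut at S834, F769. After flipping Y the toolpath is (29.618,128.627) → (155.897,128.627) → (155.897,121.919) → (29.618,121.919) → (29.618,128.627), returning to the start.

Shape 2 is a circle drawn with `<circle>`. Its stroke #0000ff means cut at S834, F769. After flipping Y the toolpath is (263.137,75.981) → (259.772,92.900) → (250.188,107.244) → (235.844,116.828) → (218.925,120.193) → (202.006,116.828) → (187.662,107.244) → (178.078,92.900) → (174.713,75.981) → (178.078,59.062) → (187.662,44.718) → (202.006,35.134) → (218.925,31.769) → (235.844,35.134) → (250.188,44.718) → (259.772,59.062) → (263.137,75.981), returning to the start.

Shape 3 is a open polyline drawn with `<path>`. Its stroke #ff8800 means score at S587, F1613. After flipping Y the toolpath is (92.064,144.788) → (221.026,46.527) → (10.629,129.170).

Shape 4 is a closed polygon drawn with `<path>`. Its stroke #ff8800 means score at S587, F1613. After flipping Y the toolpath is (53.785,59.207) → (272.231,56.814) → (111.022,127.309) → (5.579,61.211) → (53.785,59.207), returning to the start.

Shape 5 is a open polyline drawn with `<polyline>`. Its stroke #0000ff means cut at S834, F769. After flipping Y the toolpath is (37.177,54.126) → (272.384,35.903) → (233.822,102.390) → (93.922,131.399) → (30.380,108.973) → (136.114,19.221).

Shape 6 is a circle drawn with `<circle>`. Its stroke #0000ff means cut at S834, F769. After flipping Y the toolpath is (275.991,96.398) → (274.629,103.247) → (270.749,109.052) → (264.944,112.932) → (258.095,114.294) → (251.246,112.932) → (245.441,109.052) → (241.561,103.247) → (240.199,96.398) → (241.561,89.549) → (245.441,83.744) → (251.246,79.864) → (258.095,78.502) → (264.944,79.864) → (270.749,83.744) → (274.629,89.549) → (275.991,96.398), returning to the start.

(Gcodetools for Inkscape — laser output)
G21
G90
G00 X29.618 Y128.627
M3 S834
G01 X155.897 Y128.627 F769
G01 X155.897 Y121.919
G01 X29.618 Y121.919
G01 X29.618 Y128.627
M5
G00 X263.137 Y75.981
M3 S834
G01 X259.772 Y92.900 F769
G01 X250.188 Y107.244
G01 X235.844 Y116.828
G01 X218.925 Y120.193
G01 X202.006 Y116.828
G01 X187.662 Y107.244
G01 X178.078 Y92.900
G01 X174.713 Y75.981
G01 X178.078 Y59.062
G01 X187.662 Y44.718
G01 X202.006 Y35.134
G01 X218.925 Y31.769
G01 X235.844 Y35.134
G01 X250.188 Y44.718
G01 X259.772 Y59.062
G01 X263.137 Y75.981
M5
G00 X92.064 Y144.788
M3 S587
G01 X221.026 Y46.527 F1613
G01 X10.629 Y129.170
M5
G00 X53.785 Y59.207
M3 S587
G01 X272.231 Y56.814 F1613
G01 X111.022 Y127.309
G01 X5.579 Y61.211
G01 X53.785 Y59.207
M5
G00 X37.177 Y54.126
M3 S834
G01 X272.384 Y35.903 F769
G01 X233.822 Y102.390
G01 X93.922 Y131.399
G01 X30.380 Y108.973
G01 X136.114 Y19.221
M5
G00 X275.991 Y96.398
M3 S834
G01 X274.629 Y103.247 F769
G01 X270.749 Y109.052
G01 X264.944 Y112.932
G01 X258.095 Y114.294
G01 X251.246 Y112.932
G01 X245.441 Y109.052
G01 X241.561 Y103.247
G01 X240.199 Y96.398
G01 X241.561 Y89.549
G01 X245.441 Y83.744
G01 X251.246 Y79.864
G01 X258.095 Y78.502
G01 X264.944 Y79.864
G01 X270.749 Y83.744
G01 X274.629 Y89.549
G01 X275.991 Y96.398
M5
G00 X0.000 Y0.000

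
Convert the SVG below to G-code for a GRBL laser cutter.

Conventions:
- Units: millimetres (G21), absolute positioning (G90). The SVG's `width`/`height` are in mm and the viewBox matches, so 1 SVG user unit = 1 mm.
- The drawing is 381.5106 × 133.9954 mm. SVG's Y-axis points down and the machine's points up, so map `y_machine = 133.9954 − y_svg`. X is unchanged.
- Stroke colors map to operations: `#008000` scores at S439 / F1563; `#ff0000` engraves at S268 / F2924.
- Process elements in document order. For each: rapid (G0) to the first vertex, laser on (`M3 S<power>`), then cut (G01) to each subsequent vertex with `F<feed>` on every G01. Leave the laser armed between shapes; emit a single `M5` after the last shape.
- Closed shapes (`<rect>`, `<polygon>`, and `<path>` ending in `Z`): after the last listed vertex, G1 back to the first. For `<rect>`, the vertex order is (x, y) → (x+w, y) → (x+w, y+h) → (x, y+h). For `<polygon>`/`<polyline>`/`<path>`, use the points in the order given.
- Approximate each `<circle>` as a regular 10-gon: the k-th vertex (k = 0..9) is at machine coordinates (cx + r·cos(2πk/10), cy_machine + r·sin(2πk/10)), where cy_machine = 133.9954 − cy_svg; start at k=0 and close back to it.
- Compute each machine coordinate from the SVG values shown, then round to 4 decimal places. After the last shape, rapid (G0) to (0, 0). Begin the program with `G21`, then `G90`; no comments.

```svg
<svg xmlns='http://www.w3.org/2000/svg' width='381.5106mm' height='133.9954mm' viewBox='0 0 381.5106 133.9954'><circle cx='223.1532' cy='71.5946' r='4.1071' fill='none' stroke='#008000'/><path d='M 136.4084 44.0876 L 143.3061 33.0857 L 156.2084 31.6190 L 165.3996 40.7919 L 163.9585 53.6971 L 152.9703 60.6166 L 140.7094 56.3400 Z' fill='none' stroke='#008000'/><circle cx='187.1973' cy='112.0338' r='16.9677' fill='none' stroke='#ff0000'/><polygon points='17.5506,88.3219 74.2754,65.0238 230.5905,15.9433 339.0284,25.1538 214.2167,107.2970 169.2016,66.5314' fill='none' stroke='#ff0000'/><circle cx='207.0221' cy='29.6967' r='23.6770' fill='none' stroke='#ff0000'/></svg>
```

Since the viewBox matches the mm dimensions, user units are millimetres directly. The only transform is the Y-flip y_m = 133.9954 − y_svg.

Shape 1 is a circle drawn with `<circle>`. Its stroke #008000 means score at S439, F1563. After flipping Y the toolpath is (227.2603,62.4008) → (226.4759,64.8149) → (224.4224,66.3069) → (221.8840,66.3069) → (219.8305,64.8149) → (219.0461,62.4008) → (219.8305,59.9867) → (221.8840,58.4947) → (224.4224,58.4947) → (226.4759,59.9867) → (227.2603,62.4008), returning to the start.

Shape 2 is a regular polygon drawn with `<path>`. Its stroke #008000 means score at S439, F1563. After flipping Y the toolpath is (136.4084,89.9078) → (143.3061,100.9097) → (156.2084,102.3764) → (165.3996,93.2035) → (163.9585,80.2983) → (152.9703,73.3788) → (140.7094,77.6554) → (136.4084,89.9078), returning to the start.

Shape 3 is a circle drawn with `<circle>`. Its stroke #ff0000 means engrave at S268, F2924. After flipping Y the toolpath is (204.1650,21.9616) → (200.9245,31.9350) → (192.4406,38.0988) → (181.9540,38.0988) → (173.4701,31.9350) → (170.2296,21.9616) → (173.4701,11.9882) → (181.9540,5.8244) → (192.4406,5.8244) → (200.9245,11.9882) → (204.1650,21.9616), returning to the start.

Shape 4 is a closed polygon drawn with `<polygon>`. Its stroke #ff0000 means engrave at S268, F2924. After flipping Y the toolpath is (17.5506,45.6735) → (74.2754,68.9716) → (230.5905,118.0521) → (339.0284,108.8416) → (214.2167,26.6984) → (169.2016,67.4640) → (17.5506,45.6735), returning to the start.

Shape 5 is a circle drawn with `<circle>`. Its stroke #ff0000 means engrave at S268, F2924. After flipping Y the toolpath is (230.6991,104.2987) → (226.1772,118.2157) → (214.3387,126.8169) → (199.7055,126.8169) → (187.8670,118.2157) → (183.3451,104.2987) → (187.8670,90.3817) → (199.7055,81.7805) → (214.3387,81.7805) → (226.1772,90.3817) → (230.6991,104.2987), returning to the start.

G21
G90
G0 X227.2603 Y62.4008
M3 S439
G01 X226.4759 Y64.8149 F1563
G01 X224.4224 Y66.3069 F1563
G01 X221.8840 Y66.3069 F1563
G01 X219.8305 Y64.8149 F1563
G01 X219.0461 Y62.4008 F1563
G01 X219.8305 Y59.9867 F1563
G01 X221.8840 Y58.4947 F1563
G01 X224.4224 Y58.4947 F1563
G01 X226.4759 Y59.9867 F1563
G01 X227.2603 Y62.4008 F1563
G0 X136.4084 Y89.9078
M3 S439
G01 X143.3061 Y100.9097 F1563
G01 X156.2084 Y102.3764 F1563
G01 X165.3996 Y93.2035 F1563
G01 X163.9585 Y80.2983 F1563
G01 X152.9703 Y73.3788 F1563
G01 X140.7094 Y77.6554 F1563
G01 X136.4084 Y89.9078 F1563
G0 X204.1650 Y21.9616
M3 S268
G01 X200.9245 Y31.9350 F2924
G01 X192.4406 Y38.0988 F2924
G01 X181.9540 Y38.0988 F2924
G01 X173.4701 Y31.9350 F2924
G01 X170.2296 Y21.9616 F2924
G01 X173.4701 Y11.9882 F2924
G01 X181.9540 Y5.8244 F2924
G01 X192.4406 Y5.8244 F2924
G01 X200.9245 Y11.9882 F2924
G01 X204.1650 Y21.9616 F2924
G0 X17.5506 Y45.6735
M3 S268
G01 X74.2754 Y68.9716 F2924
G01 X230.5905 Y118.0521 F2924
G01 X339.0284 Y108.8416 F2924
G01 X214.2167 Y26.6984 F2924
G01 X169.2016 Y67.4640 F2924
G01 X17.5506 Y45.6735 F2924
G0 X230.6991 Y104.2987
M3 S268
G01 X226.1772 Y118.2157 F2924
G01 X214.3387 Y126.8169 F2924
G01 X199.7055 Y126.8169 F2924
G01 X187.8670 Y118.2157 F2924
G01 X183.3451 Y104.2987 F2924
G01 X187.8670 Y90.3817 F2924
G01 X199.7055 Y81.7805 F2924
G01 X214.3387 Y81.7805 F2924
G01 X226.1772 Y90.3817 F2924
G01 X230.6991 Y104.2987 F2924
M5
G0 X0.0000 Y0.0000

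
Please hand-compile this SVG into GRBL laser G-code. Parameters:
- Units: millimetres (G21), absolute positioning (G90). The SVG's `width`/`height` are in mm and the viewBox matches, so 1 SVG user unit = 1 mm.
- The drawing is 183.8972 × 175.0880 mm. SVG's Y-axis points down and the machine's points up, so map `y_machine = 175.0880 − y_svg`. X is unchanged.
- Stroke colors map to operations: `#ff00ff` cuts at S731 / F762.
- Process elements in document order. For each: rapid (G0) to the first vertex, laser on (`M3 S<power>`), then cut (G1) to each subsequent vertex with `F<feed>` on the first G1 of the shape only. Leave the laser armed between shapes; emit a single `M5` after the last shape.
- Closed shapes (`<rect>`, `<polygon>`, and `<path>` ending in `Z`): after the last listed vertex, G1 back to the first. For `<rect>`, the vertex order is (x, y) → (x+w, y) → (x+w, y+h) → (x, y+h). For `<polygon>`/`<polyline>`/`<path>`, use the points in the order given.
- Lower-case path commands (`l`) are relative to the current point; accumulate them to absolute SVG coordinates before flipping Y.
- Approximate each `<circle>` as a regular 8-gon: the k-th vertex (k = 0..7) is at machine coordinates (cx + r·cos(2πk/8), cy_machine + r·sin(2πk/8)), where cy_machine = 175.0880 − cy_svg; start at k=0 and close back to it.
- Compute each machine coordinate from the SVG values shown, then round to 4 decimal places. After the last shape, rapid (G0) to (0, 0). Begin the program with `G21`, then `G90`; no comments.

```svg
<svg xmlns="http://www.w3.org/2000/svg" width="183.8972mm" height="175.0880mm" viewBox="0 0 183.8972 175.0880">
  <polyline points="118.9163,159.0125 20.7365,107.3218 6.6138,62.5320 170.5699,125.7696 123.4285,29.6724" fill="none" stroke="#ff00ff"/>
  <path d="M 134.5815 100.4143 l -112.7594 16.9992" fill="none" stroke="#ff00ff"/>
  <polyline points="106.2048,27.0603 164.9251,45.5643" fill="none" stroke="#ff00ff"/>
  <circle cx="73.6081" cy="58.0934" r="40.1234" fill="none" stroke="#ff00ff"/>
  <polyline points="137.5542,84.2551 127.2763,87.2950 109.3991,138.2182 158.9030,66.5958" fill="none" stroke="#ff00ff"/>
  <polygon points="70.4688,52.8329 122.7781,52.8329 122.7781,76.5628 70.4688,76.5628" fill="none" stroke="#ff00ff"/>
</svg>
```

G21
G90
G0 X118.9163 Y16.0755
M3 S731
G1 X20.7365 Y67.7662 F762
G1 X6.6138 Y112.5560
G1 X170.5699 Y49.3184
G1 X123.4285 Y145.4156
G0 X134.5815 Y74.6737
M3 S731
G1 X21.8221 Y57.6745 F762
G0 X106.2048 Y148.0277
M3 S731
G1 X164.9251 Y129.5237 F762
G0 X113.7315 Y116.9946
M3 S731
G1 X101.9796 Y145.3661 F762
G1 X73.6081 Y157.1180
G1 X45.2366 Y145.3661
G1 X33.4847 Y116.9946
G1 X45.2366 Y88.6231
G1 X73.6081 Y76.8712
G1 X101.9796 Y88.6231
G1 X113.7315 Y116.9946
G0 X137.5542 Y90.8329
M3 S731
G1 X127.2763 Y87.7930 F762
G1 X109.3991 Y36.8698
G1 X158.9030 Y108.4922
G0 X70.4688 Y122.2551
M3 S731
G1 X122.7781 Y122.2551 F762
G1 X122.7781 Y98.5252
G1 X70.4688 Y98.5252
G1 X70.4688 Y122.2551
M5
G0 X0.0000 Y0.0000

1 u = 1 mm; y_m = 175.0880 − y.

[1] `<polyline>` open polyline, #ff00ff→cut S731 F762: (118.9163,16.0755) → (20.7365,67.7662) → (6.6138,112.5560) → (170.5699,49.3184) → (123.4285,145.4156)

[2] `<path>` line segment, #ff00ff→cut S731 F762: (134.5815,74.6737) → (21.8221,57.6745)

[3] `<polyline>` line segment, #ff00ff→cut S731 F762: (106.2048,148.0277) → (164.9251,129.5237)

[4] `<circle>` circle, #ff00ff→cut S731 F762: (113.7315,116.9946) → (101.9796,145.3661) → (73.6081,157.1180) → (45.2366,145.3661) → (33.4847,116.9946) → (45.2366,88.6231) → (73.6081,76.8712) → (101.9796,88.6231) → (113.7315,116.9946) (closed)

[5] `<polyline>` open polyline, #ff00ff→cut S731 F762: (137.5542,90.8329) → (127.2763,87.7930) → (109.3991,36.8698) → (158.9030,108.4922)

[6] `<polygon>` rectangle, #ff00ff→cut S731 F762: (70.4688,122.2551) → (122.7781,122.2551) → (122.7781,98.5252) → (70.4688,98.5252) → (70.4688,122.2551) (closed)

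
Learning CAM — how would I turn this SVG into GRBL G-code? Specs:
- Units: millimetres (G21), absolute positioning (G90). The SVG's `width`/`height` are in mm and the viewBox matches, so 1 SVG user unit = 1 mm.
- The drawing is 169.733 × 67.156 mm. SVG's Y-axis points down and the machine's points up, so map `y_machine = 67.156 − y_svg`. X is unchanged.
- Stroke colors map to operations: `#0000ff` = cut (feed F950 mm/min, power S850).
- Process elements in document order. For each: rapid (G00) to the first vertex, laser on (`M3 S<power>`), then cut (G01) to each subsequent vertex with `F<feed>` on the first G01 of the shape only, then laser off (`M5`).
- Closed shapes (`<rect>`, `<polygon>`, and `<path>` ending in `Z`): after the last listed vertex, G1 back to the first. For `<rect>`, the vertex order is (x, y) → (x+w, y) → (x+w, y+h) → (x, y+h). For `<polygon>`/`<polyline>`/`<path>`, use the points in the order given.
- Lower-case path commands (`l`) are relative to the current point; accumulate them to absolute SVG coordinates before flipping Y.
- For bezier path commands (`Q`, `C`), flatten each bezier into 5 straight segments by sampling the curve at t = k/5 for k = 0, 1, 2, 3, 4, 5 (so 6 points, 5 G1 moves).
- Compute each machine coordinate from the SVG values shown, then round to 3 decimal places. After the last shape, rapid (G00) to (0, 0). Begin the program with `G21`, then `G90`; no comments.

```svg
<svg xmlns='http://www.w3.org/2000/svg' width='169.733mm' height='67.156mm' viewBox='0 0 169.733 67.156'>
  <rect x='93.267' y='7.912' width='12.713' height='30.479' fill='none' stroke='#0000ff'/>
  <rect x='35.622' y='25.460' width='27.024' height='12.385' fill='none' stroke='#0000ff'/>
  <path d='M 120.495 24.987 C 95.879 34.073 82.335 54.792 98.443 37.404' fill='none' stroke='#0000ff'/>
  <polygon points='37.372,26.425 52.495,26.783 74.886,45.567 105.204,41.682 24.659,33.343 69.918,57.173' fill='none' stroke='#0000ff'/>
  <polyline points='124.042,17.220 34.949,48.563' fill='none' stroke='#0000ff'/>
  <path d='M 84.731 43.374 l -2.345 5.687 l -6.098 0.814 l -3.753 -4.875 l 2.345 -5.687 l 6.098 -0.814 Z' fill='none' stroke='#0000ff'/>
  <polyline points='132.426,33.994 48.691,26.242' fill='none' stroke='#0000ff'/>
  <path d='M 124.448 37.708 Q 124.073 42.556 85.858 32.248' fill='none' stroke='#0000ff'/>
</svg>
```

G21
G90
G00 X93.267 Y59.244
M3 S850
G01 X105.980 Y59.244 F950
G01 X105.980 Y28.765
G01 X93.267 Y28.765
G01 X93.267 Y59.244
M5
G00 X35.622 Y41.696
M3 S850
G01 X62.646 Y41.696 F950
G01 X62.646 Y29.311
G01 X35.622 Y29.311
G01 X35.622 Y41.696
M5
G00 X120.495 Y42.169
M3 S850
G01 X107.203 Y35.719 F950
G01 X97.459 Y28.865
G01 X92.157 Y23.994
G01 X92.188 Y23.494
G01 X98.443 Y29.752
M5
G00 X37.372 Y40.731
M3 S850
G01 X52.495 Y40.373 F950
G01 X74.886 Y21.589
G01 X105.204 Y25.474
G01 X24.659 Y33.813
G01 X69.918 Y9.983
G01 X37.372 Y40.731
M5
G00 X124.042 Y49.936
M3 S850
G01 X34.949 Y18.593 F950
M5
G00 X84.731 Y23.782
M3 S850
G01 X82.386 Y18.095 F950
G01 X76.288 Y17.281
G01 X72.535 Y22.156
G01 X74.880 Y27.843
G01 X80.978 Y28.657
G01 X84.731 Y23.782
M5
G00 X132.426 Y33.162
M3 S850
G01 X48.691 Y40.914 F950
M5
G00 X124.448 Y29.448
M3 S850
G01 X122.784 Y28.115 F950
G01 X118.094 Y27.995
G01 X110.376 Y29.087
G01 X99.630 Y31.391
G01 X85.858 Y34.908
M5
G00 X0.000 Y0.000

1 u = 1 mm; y_m = 67.156 − y.

[1] `<rect>` rectangle, #0000ff→cut S850 F950: (93.267,59.244) → (105.980,59.244) → (105.980,28.765) → (93.267,28.765) → (93.267,59.244) (closed)

[2] `<rect>` rectangle, #0000ff→cut S850 F950: (35.622,41.696) → (62.646,41.696) → (62.646,29.311) → (35.622,29.311) → (35.622,41.696) (closed)

[3] `<path>` cubic bezier, #0000ff→cut S850 F950: (120.495,42.169) → (107.203,35.719) → (97.459,28.865) → (92.157,23.994) → (92.188,23.494) → (98.443,29.752)

[4] `<polygon>` closed polygon, #0000ff→cut S850 F950: (37.372,40.731) → (52.495,40.373) → (74.886,21.589) → (105.204,25.474) → (24.659,33.813) → (69.918,9.983) → (37.372,40.731) (closed)

[5] `<polyline>` line segment, #0000ff→cut S850 F950: (124.042,49.936) → (34.949,18.593)

[6] `<path>` regular polygon, #0000ff→cut S850 F950: (84.731,23.782) → (82.386,18.095) → (76.288,17.281) → (72.535,22.156) → (74.880,27.843) → (80.978,28.657) → (84.731,23.782) (closed)

[7] `<polyline>` line segment, #0000ff→cut S850 F950: (132.426,33.162) → (48.691,40.914)

[8] `<path>` quadratic bezier, #0000ff→cut S850 F950: (124.448,29.448) → (122.784,28.115) → (118.094,27.995) → (110.376,29.087) → (99.630,31.391) → (85.858,34.908)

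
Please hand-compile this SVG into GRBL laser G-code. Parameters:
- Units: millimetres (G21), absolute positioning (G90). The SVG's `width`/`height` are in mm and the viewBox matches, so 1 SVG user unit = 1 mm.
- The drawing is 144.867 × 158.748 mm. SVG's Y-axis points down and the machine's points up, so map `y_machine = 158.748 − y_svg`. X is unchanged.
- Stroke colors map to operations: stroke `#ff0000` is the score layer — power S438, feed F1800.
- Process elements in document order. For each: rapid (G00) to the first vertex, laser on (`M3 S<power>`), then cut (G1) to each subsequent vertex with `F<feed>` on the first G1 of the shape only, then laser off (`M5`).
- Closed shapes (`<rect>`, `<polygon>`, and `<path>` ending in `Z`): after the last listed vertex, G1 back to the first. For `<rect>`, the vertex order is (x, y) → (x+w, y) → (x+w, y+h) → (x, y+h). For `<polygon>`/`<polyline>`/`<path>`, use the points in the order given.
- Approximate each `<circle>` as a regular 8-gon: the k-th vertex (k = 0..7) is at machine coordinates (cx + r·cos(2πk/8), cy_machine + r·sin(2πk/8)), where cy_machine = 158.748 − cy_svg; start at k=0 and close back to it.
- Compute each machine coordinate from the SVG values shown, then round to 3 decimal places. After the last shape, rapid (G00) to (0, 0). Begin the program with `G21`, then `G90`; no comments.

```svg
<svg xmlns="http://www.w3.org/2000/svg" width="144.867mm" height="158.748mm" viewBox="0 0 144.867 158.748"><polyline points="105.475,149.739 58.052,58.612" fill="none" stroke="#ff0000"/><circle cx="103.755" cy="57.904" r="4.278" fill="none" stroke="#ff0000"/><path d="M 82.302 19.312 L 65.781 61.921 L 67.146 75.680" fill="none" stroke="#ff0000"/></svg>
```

1 u = 1 mm; y_m = 158.748 − y.

[1] `<polyline>` line segment, #ff0000→score S438 F1800: (105.475,9.009) → (58.052,100.136)

[2] `<circle>` circle, #ff0000→score S438 F1800: (108.033,100.844) → (106.780,103.869) → (103.755,105.122) → (100.730,103.869) → (99.477,100.844) → (100.730,97.819) → (103.755,96.566) → (106.780,97.819) → (108.033,100.844) (closed)

[3] `<path>` open polyline, #ff0000→score S438 F1800: (82.302,139.436) → (65.781,96.827) → (67.146,83.068)

G21
G90
G00 X105.475 Y9.009
M3 S438
G1 X58.052 Y100.136 F1800
M5
G00 X108.033 Y100.844
M3 S438
G1 X106.780 Y103.869 F1800
G1 X103.755 Y105.122
G1 X100.730 Y103.869
G1 X99.477 Y100.844
G1 X100.730 Y97.819
G1 X103.755 Y96.566
G1 X106.780 Y97.819
G1 X108.033 Y100.844
M5
G00 X82.302 Y139.436
M3 S438
G1 X65.781 Y96.827 F1800
G1 X67.146 Y83.068
M5
G00 X0.000 Y0.000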